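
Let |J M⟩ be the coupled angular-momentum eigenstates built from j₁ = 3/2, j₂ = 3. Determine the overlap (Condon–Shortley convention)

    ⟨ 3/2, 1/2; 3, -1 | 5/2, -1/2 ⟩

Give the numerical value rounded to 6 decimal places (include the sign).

triangle: 2!×1!×4!/8! = 48/40320
(j±m)!: 2!×1!×2!×4!×2!×3! = 1152
prefactor² = (2J+1)×Δ×N² = 288/35
  k=0: +1/(0!×2!×1!×2!×0!×2!) = 1/8
  k=1: −1/(1!×1!×0!×1!×1!×3!) = -1/6
Σ = -1/24  ⇒  CG² = 288/35×(-1/24)² = 1/70
CG = −√(1/70) = -0.119523

-0.119523  (= −√(1/70))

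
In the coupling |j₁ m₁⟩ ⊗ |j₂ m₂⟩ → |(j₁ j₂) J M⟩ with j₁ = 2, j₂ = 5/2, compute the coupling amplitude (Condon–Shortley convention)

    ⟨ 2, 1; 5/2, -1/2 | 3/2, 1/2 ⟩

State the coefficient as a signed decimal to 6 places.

−√(5/21) = -0.487950

√[4·3!1!2!/7! · 3!1!2!3!2!1!] = √(48/35)
  +(−1)^0/∏(0,3,1,2,0,0)! = 1/12  (running 1/12)
  +(−1)^1/∏(1,2,0,1,1,1)! = -1/2  (running -5/12)
⟨..|..⟩ = √(48/35)·(-5/12) = -0.487950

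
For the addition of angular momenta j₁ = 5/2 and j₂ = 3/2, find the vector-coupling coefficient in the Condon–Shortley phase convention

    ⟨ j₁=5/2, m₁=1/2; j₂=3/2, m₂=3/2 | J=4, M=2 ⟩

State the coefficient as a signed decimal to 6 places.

+0.597614  (= +√(5/14))

triangle: 0!*5!*3!/9! = 720/362880
(j±m)!: 3!*2!*3!*0!*6!*2! = 103680
prefactor² = (2J+1)*Δ*N² = 12960/7
  k=0: +1/(0!*0!*2!*3!*3!*0!) = 1/72
Σ = 1/72  ⇒  CG² = 12960/7*1/72² = 5/14
CG = +√(5/14) = +0.597614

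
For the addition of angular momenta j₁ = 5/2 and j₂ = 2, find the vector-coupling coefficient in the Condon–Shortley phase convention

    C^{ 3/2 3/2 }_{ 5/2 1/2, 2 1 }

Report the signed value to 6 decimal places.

√[4·3!2!1!/7! · 3!2!3!1!3!0!] = √(144/35)
  +(−1)^2/∏(2,1,0,1,2,0)! = 1/4  (running 1/4)
⟨..|..⟩ = √(144/35)·(1/4) = +0.507093

+0.507093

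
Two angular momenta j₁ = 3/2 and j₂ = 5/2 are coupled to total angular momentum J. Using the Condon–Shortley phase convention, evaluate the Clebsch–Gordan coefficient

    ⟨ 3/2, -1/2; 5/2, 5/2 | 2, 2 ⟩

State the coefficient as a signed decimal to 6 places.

√[5·2!1!3!/7! · 1!2!5!0!4!0!] = √(480/7)
  +(−1)^2/∏(2,0,0,3,1,0)! = 1/12  (running 1/12)
⟨..|..⟩ = √(480/7)·(1/12) = +0.690066

+0.690066  (= +√(10/21))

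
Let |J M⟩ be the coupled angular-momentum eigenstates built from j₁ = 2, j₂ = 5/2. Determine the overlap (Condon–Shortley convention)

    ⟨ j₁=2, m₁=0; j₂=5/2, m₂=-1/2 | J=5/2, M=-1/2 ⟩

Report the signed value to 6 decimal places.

-0.478091  (= −√(8/35))

j₁+j₂−J=2  J+j₁−j₂=2  J−j₁+j₂=3  j₁+j₂+J+1=8
(j₁±m₁, j₂±m₂, J±M) = (2,2,2,3,2,3)
P² = 72/35
sum k=0..2:
  [0] +1/8 = 1/8
  [1] −1/2 = -1/2
  [2] +1/24 = 1/24
S = -1/3
C² = P²·S² = 8/35 ; C = -0.478091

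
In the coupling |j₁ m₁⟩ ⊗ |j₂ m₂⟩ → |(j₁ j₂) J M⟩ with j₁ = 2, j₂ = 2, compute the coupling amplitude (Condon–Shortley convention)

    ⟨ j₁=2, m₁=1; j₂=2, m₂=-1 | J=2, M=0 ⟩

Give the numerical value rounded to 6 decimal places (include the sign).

+√(1/14) ≈ +0.267261

√[5·2!2!2!/7! · 3!1!1!3!2!2!] = √(8/7)
  +(−1)^0/∏(0,2,1,1,1,1)! = 1/2  (running 1/2)
  +(−1)^1/∏(1,1,0,0,2,2)! = -1/4  (running 1/4)
⟨..|..⟩ = √(8/7)·(1/4) = +0.267261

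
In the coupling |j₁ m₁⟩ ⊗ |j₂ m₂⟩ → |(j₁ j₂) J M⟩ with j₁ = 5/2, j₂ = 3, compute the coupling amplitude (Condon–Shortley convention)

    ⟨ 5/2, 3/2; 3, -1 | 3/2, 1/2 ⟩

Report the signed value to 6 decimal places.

triangle: 4!*1!*2!/8! = 48/40320
(j±m)!: 4!*1!*2!*4!*2!*1! = 2304
prefactor² = (2J+1)*Δ*N² = 384/35
  k=0: +1/(0!*4!*1!*2!*0!*0!) = 1/48
  k=1: −1/(1!*3!*0!*1!*1!*1!) = -1/6
Σ = -7/48  ⇒  CG² = 384/35*(-7/48)² = 7/30
CG = −√(7/30) = -0.483046

−√(7/30) ≈ -0.483046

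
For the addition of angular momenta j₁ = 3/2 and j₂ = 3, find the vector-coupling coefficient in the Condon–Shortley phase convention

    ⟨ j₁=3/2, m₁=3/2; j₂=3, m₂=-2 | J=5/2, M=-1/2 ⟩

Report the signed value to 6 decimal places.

j₁+j₂−J=2  J+j₁−j₂=1  J−j₁+j₂=4  j₁+j₂+J+1=8
(j₁±m₁, j₂±m₂, J±M) = (3,0,1,5,2,3)
P² = 432/7
sum k=0..0:
  [0] +1/12 = 1/12
S = 1/12
C² = P²·S² = 3/7 ; C = +0.654654

+√(3/7) ≈ +0.654654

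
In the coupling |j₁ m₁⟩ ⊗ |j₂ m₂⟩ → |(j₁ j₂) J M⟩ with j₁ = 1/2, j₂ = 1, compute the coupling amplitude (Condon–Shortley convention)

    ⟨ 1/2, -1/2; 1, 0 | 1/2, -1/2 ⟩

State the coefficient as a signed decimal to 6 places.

-0.577350

√[2·1!0!1!/3! · 0!1!1!1!0!1!] = √(1/3)
  +(−1)^1/∏(1,0,0,0,0,1)! = -1  (running -1)
⟨..|..⟩ = √(1/3)·(-1) = -0.577350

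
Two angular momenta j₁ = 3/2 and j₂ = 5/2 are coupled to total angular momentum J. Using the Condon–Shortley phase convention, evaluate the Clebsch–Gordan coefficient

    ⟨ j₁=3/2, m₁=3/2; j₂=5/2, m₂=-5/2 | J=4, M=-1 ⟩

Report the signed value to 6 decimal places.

√[9·0!3!5!/9! · 3!0!0!5!3!5!] = √(64800/7)
  +(−1)^0/∏(0,0,0,0,3,5)! = 1/720  (running 1/720)
⟨..|..⟩ = √(64800/7)·(1/720) = +0.133631

+0.133631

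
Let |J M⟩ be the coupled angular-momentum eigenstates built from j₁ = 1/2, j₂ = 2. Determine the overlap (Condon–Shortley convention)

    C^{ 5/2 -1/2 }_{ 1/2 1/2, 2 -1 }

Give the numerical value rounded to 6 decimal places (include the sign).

√[6·0!1!4!/6! · 1!0!1!3!2!3!] = √(72/5)
  +(−1)^0/∏(0,0,0,1,1,3)! = 1/6  (running 1/6)
⟨..|..⟩ = √(72/5)·(1/6) = +0.632456

+0.632456  (= +√(2/5))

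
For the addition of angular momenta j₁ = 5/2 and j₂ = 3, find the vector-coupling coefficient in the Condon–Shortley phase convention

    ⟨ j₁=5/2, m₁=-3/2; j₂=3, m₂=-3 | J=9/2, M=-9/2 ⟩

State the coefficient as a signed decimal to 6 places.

triangle: 1!·4!·5!/11! = 2880/39916800
(j±m)!: 1!·4!·0!·6!·0!·9! = 6270566400
prefactor² = (2J+1)·Δ·N² = 49766400/11
  k=0: +1/(0!·1!·4!·0!·0!·5!) = 1/2880
Σ = 1/2880  ⇒  CG² = 49766400/11·1/2880² = 6/11
CG = +√(6/11) = +0.738549

+0.738549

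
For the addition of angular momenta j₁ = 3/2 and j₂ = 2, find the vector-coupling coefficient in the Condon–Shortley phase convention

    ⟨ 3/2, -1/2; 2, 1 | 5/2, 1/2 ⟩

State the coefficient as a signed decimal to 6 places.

−√(5/14) = -0.597614

triangle: 1!×2!×3!/7! = 12/5040
(j±m)!: 1!×2!×3!×1!×3!×2! = 144
prefactor² = (2J+1)×Δ×N² = 72/35
  k=0: +1/(0!×1!×2!×3!×0!×0!) = 1/12
  k=1: −1/(1!×0!×1!×2!×1!×1!) = -1/2
Σ = -5/12  ⇒  CG² = 72/35×(-5/12)² = 5/14
CG = −√(5/14) = -0.597614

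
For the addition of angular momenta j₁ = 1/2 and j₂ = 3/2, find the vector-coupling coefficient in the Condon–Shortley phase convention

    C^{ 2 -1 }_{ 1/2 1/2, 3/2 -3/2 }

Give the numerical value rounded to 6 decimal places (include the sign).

+√(1/4) = +0.500000

√[5·0!1!3!/5! · 1!0!0!3!1!3!] = √(9)
  +(−1)^0/∏(0,0,0,0,1,3)! = 1/6  (running 1/6)
⟨..|..⟩ = √(9)·(1/6) = +0.500000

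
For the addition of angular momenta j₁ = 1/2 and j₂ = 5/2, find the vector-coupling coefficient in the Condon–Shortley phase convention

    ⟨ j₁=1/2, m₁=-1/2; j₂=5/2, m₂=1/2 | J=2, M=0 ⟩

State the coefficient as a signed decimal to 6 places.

√[5·1!0!4!/6! · 0!1!3!2!2!2!] = √(8)
  +(−1)^1/∏(1,0,0,2,0,2)! = -1/4  (running -1/4)
⟨..|..⟩ = √(8)·(-1/4) = -0.707107

−√(1/2) = -0.707107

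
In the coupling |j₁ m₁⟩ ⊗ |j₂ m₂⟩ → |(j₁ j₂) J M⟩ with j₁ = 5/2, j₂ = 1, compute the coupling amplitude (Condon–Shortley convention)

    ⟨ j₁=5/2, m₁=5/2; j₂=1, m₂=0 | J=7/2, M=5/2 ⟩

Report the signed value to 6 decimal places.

triangle: 0!*5!*2!/8! = 240/40320
(j±m)!: 5!*0!*1!*1!*6!*1! = 86400
prefactor² = (2J+1)*Δ*N² = 28800/7
  k=0: +1/(0!*0!*0!*1!*5!*1!) = 1/120
Σ = 1/120  ⇒  CG² = 28800/7*1/120² = 2/7
CG = +√(2/7) = +0.534522

+√(2/7) = +0.534522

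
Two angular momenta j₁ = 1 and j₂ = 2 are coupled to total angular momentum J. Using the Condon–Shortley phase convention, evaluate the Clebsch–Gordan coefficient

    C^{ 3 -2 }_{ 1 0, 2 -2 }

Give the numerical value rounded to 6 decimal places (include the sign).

triangle: 0!·2!·4!/7! = 48/5040
(j±m)!: 1!·1!·0!·4!·1!·5! = 2880
prefactor² = (2J+1)·Δ·N² = 192
  k=0: +1/(0!·0!·1!·0!·1!·4!) = 1/24
Σ = 1/24  ⇒  CG² = 192·1/24² = 1/3
CG = +√(1/3) = +0.577350

+√(1/3) = +0.577350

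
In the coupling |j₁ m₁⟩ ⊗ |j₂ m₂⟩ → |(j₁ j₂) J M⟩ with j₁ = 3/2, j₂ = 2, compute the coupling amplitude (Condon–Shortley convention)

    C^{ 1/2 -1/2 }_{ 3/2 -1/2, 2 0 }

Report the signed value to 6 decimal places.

+√(1/5) ≈ +0.447214

√[2·3!0!1!/5! · 1!2!2!2!0!1!] = √(4/5)
  +(−1)^2/∏(2,1,0,0,0,1)! = 1/2  (running 1/2)
⟨..|..⟩ = √(4/5)·(1/2) = +0.447214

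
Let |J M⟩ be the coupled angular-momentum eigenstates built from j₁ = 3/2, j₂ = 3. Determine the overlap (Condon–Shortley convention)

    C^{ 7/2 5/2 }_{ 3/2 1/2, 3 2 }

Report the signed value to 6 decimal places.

-0.377964

j₁+j₂−J=1  J+j₁−j₂=2  J−j₁+j₂=5  j₁+j₂+J+1=9
(j₁±m₁, j₂±m₂, J±M) = (2,1,5,1,6,1)
P² = 6400/7
sum k=0..1:
  [0] +1/120 = 1/120
  [1] −1/48 = -1/48
S = -1/80
C² = P²·S² = 1/7 ; C = -0.377964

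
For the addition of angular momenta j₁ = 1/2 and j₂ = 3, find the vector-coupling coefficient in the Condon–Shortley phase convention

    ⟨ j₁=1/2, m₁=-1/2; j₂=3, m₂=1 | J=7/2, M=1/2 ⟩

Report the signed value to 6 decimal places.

√[8·0!1!6!/8! · 0!1!4!2!4!3!] = √(6912/7)
  +(−1)^0/∏(0,0,1,4,0,2)! = 1/48  (running 1/48)
⟨..|..⟩ = √(6912/7)·(1/48) = +0.654654

+√(3/7) ≈ +0.654654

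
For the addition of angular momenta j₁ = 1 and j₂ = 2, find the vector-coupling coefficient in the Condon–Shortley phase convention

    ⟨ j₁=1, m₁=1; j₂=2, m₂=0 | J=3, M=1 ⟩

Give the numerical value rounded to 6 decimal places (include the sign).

triangle: 0!*2!*4!/7! = 48/5040
(j±m)!: 2!*0!*2!*2!*4!*2! = 384
prefactor² = (2J+1)*Δ*N² = 128/5
  k=0: +1/(0!*0!*0!*2!*2!*2!) = 1/8
Σ = 1/8  ⇒  CG² = 128/5*1/8² = 2/5
CG = +√(2/5) = +0.632456

+√(2/5) = +0.632456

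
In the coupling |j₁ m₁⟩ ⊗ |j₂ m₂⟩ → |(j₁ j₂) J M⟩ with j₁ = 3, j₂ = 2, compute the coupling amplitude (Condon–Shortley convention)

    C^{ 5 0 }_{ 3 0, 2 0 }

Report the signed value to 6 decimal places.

+√(10/21) ≈ +0.690066

triangle: 0!·6!·4!/11! = 17280/39916800
(j±m)!: 3!·3!·2!·2!·5!·5! = 2073600
prefactor² = (2J+1)·Δ·N² = 69120/7
  k=0: +1/(0!·0!·3!·2!·3!·2!) = 1/144
Σ = 1/144  ⇒  CG² = 69120/7·1/144² = 10/21
CG = +√(10/21) = +0.690066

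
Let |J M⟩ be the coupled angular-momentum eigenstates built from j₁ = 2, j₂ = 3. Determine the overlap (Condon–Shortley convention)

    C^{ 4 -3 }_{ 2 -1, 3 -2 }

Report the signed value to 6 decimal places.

+0.223607  (= +√(1/20))

√[9·1!3!5!/10! · 1!3!1!5!1!7!] = √(6480)
  +(−1)^0/∏(0,1,3,1,0,4)! = 1/144  (running 1/144)
  +(−1)^1/∏(1,0,2,0,1,5)! = -1/240  (running 1/360)
⟨..|..⟩ = √(6480)·(1/360) = +0.223607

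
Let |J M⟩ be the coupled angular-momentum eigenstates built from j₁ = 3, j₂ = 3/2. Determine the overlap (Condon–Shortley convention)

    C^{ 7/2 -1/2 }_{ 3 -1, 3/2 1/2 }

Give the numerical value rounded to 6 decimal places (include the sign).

√[8·1!5!2!/9! · 2!4!2!1!3!4!] = √(512/7)
  +(−1)^0/∏(0,1,4,2,1,0)! = 1/48  (running 1/48)
  +(−1)^1/∏(1,0,3,1,2,1)! = -1/12  (running -1/16)
⟨..|..⟩ = √(512/7)·(-1/16) = -0.534522

-0.534522  (= −√(2/7))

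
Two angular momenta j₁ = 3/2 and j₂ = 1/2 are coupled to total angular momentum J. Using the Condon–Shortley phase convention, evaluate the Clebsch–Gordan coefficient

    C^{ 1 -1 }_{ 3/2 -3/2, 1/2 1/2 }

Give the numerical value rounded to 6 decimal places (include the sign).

√[3·1!2!0!/4! · 0!3!1!0!0!2!] = √(3)
  +(−1)^1/∏(1,0,2,0,0,0)! = -1/2  (running -1/2)
⟨..|..⟩ = √(3)·(-1/2) = -0.866025

-0.866025  (= −√(3/4))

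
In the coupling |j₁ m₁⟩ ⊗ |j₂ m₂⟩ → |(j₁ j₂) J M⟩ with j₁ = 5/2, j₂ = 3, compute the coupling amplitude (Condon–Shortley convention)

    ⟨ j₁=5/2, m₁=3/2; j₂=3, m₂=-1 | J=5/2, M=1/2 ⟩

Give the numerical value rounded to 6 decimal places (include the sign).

-0.169031

√[6·3!2!3!/9! · 4!1!2!4!3!2!] = √(576/35)
  +(−1)^0/∏(0,3,1,2,1,1)! = 1/12  (running 1/12)
  +(−1)^1/∏(1,2,0,1,2,2)! = -1/8  (running -1/24)
⟨..|..⟩ = √(576/35)·(-1/24) = -0.169031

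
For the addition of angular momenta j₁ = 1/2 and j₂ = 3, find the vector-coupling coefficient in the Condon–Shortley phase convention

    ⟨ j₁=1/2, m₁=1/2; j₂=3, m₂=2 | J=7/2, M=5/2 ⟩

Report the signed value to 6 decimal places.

√[8·0!1!6!/8! · 1!0!5!1!6!1!] = √(86400/7)
  +(−1)^0/∏(0,0,0,5,1,1)! = 1/120  (running 1/120)
⟨..|..⟩ = √(86400/7)·(1/120) = +0.925820

+0.925820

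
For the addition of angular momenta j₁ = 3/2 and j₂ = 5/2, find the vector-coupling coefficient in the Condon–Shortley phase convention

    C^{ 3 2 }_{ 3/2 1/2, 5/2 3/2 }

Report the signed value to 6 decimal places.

triangle: 1!×2!×4!/8! = 48/40320
(j±m)!: 2!×1!×4!×1!×5!×1! = 5760
prefactor² = (2J+1)×Δ×N² = 48
  k=0: +1/(0!×1!×1!×4!×1!×0!) = 1/24
  k=1: −1/(1!×0!×0!×3!×2!×1!) = -1/12
Σ = -1/24  ⇒  CG² = 48×(-1/24)² = 1/12
CG = −√(1/12) = -0.288675

-0.288675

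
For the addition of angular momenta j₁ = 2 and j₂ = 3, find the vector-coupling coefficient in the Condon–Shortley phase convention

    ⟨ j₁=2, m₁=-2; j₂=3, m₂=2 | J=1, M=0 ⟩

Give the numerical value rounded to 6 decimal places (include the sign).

+√(1/7) ≈ +0.377964

triangle: 4!·0!·2!/7! = 48/5040
(j±m)!: 0!·4!·5!·1!·1!·1! = 2880
prefactor² = (2J+1)·Δ·N² = 576/7
  k=4: +1/(4!·0!·0!·1!·0!·1!) = 1/24
Σ = 1/24  ⇒  CG² = 576/7·1/24² = 1/7
CG = +√(1/7) = +0.377964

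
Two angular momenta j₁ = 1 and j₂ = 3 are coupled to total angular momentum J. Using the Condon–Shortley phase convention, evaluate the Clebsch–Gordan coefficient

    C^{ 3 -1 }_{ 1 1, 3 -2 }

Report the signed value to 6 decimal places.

j₁+j₂−J=1  J+j₁−j₂=1  J−j₁+j₂=5  j₁+j₂+J+1=8
(j₁±m₁, j₂±m₂, J±M) = (2,0,1,5,2,4)
P² = 240
sum k=0..0:
  [0] +1/24 = 1/24
S = 1/24
C² = P²·S² = 5/12 ; C = +0.645497

+0.645497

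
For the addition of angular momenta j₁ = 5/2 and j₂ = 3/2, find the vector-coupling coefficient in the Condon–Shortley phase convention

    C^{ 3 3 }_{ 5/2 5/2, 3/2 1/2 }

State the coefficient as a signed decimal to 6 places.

+√(5/8) ≈ +0.790569

√[7·1!4!2!/8! · 5!0!2!1!6!0!] = √(1440)
  +(−1)^0/∏(0,1,0,2,4,0)! = 1/48  (running 1/48)
⟨..|..⟩ = √(1440)·(1/48) = +0.790569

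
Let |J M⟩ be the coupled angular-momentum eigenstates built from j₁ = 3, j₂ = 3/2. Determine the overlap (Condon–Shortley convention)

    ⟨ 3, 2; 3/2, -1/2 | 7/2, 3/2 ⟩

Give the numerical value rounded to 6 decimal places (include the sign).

+√(3/7) ≈ +0.654654

√[8·1!5!2!/9! · 5!1!1!2!5!2!] = √(6400/21)
  +(−1)^0/∏(0,1,1,1,4,1)! = 1/24  (running 1/24)
  +(−1)^1/∏(1,0,0,0,5,2)! = -1/240  (running 3/80)
⟨..|..⟩ = √(6400/21)·(3/80) = +0.654654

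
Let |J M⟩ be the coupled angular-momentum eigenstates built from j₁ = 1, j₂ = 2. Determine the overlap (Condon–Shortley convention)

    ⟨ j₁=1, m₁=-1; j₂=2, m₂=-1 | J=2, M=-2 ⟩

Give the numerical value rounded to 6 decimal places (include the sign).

−√(1/3) = -0.577350

j₁+j₂−J=1  J+j₁−j₂=1  J−j₁+j₂=3  j₁+j₂+J+1=6
(j₁±m₁, j₂±m₂, J±M) = (0,2,1,3,0,4)
P² = 12
sum k=1..1:
  [1] −1/6 = -1/6
S = -1/6
C² = P²·S² = 1/3 ; C = -0.577350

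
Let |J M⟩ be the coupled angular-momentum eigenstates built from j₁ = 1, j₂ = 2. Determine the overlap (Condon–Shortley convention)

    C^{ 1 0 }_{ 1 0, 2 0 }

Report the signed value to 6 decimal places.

-0.632456  (= −√(2/5))

triangle: 2!·0!·2!/5! = 4/120
(j±m)!: 1!·1!·2!·2!·1!·1! = 4
prefactor² = (2J+1)·Δ·N² = 2/5
  k=1: −1/(1!·1!·0!·1!·0!·1!) = -1
Σ = -1  ⇒  CG² = 2/5·(-1)² = 2/5
CG = −√(2/5) = -0.632456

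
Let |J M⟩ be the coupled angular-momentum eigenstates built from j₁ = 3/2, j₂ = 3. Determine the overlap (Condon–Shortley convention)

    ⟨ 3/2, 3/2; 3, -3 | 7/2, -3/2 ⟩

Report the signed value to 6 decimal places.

√[8·1!2!5!/9! · 3!0!0!6!2!5!] = √(38400/7)
  +(−1)^0/∏(0,1,0,0,2,5)! = 1/240  (running 1/240)
⟨..|..⟩ = √(38400/7)·(1/240) = +0.308607

+√(2/21) ≈ +0.308607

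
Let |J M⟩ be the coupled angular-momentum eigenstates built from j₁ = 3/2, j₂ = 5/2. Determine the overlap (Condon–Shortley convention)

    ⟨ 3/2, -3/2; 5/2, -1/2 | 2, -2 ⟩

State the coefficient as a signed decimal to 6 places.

+√(1/7) = +0.377964

triangle: 2!·1!·3!/7! = 12/5040
(j±m)!: 0!·3!·2!·3!·0!·4! = 1728
prefactor² = (2J+1)·Δ·N² = 144/7
  k=2: +1/(2!·0!·1!·0!·0!·3!) = 1/12
Σ = 1/12  ⇒  CG² = 144/7·1/12² = 1/7
CG = +√(1/7) = +0.377964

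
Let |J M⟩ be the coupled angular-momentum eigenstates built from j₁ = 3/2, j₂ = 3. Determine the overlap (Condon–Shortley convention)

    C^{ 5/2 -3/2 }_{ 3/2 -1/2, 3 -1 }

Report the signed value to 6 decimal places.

j₁+j₂−J=2  J+j₁−j₂=1  J−j₁+j₂=4  j₁+j₂+J+1=8
(j₁±m₁, j₂±m₂, J±M) = (1,2,2,4,1,4)
P² = 576/35
sum k=1..2:
  [1] −1/6 = -1/6
  [2] +1/48 = 1/48
S = -7/48
C² = P²·S² = 7/20 ; C = -0.591608

−√(7/20) ≈ -0.591608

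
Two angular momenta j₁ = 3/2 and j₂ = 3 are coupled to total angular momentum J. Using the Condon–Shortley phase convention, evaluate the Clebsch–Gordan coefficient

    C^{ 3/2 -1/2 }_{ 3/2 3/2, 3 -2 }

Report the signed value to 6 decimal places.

j₁+j₂−J=3  J+j₁−j₂=0  J−j₁+j₂=3  j₁+j₂+J+1=7
(j₁±m₁, j₂±m₂, J±M) = (3,0,1,5,1,2)
P² = 288/7
sum k=0..0:
  [0] +1/12 = 1/12
S = 1/12
C² = P²·S² = 2/7 ; C = +0.534522

+√(2/7) ≈ +0.534522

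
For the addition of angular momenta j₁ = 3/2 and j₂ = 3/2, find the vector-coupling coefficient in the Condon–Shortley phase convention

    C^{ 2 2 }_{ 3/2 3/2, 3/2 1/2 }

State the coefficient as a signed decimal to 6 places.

+√(1/2) = +0.707107

j₁+j₂−J=1  J+j₁−j₂=2  J−j₁+j₂=2  j₁+j₂+J+1=6
(j₁±m₁, j₂±m₂, J±M) = (3,0,2,1,4,0)
P² = 8
sum k=0..0:
  [0] +1/4 = 1/4
S = 1/4
C² = P²·S² = 1/2 ; C = +0.707107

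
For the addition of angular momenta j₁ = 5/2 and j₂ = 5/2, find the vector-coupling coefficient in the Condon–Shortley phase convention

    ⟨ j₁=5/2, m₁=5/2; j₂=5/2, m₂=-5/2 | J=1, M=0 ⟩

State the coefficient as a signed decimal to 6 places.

j₁+j₂−J=4  J+j₁−j₂=1  J−j₁+j₂=1  j₁+j₂+J+1=7
(j₁±m₁, j₂±m₂, J±M) = (5,0,0,5,1,1)
P² = 1440/7
sum k=0..0:
  [0] +1/24 = 1/24
S = 1/24
C² = P²·S² = 5/14 ; C = +0.597614

+√(5/14) = +0.597614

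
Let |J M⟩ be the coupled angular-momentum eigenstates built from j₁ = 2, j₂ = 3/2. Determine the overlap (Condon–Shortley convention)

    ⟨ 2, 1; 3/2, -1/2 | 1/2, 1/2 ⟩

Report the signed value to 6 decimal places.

-0.547723

triangle: 3!*1!*0!/5! = 6/120
(j±m)!: 3!*1!*1!*2!*1!*0! = 12
prefactor² = (2J+1)*Δ*N² = 6/5
  k=1: −1/(1!*2!*0!*0!*1!*0!) = -1/2
Σ = -1/2  ⇒  CG² = 6/5*(-1/2)² = 3/10
CG = −√(3/10) = -0.547723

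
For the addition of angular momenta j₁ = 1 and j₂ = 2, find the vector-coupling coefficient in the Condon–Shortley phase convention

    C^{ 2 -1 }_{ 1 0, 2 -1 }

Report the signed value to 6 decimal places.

j₁+j₂−J=1  J+j₁−j₂=1  J−j₁+j₂=3  j₁+j₂+J+1=6
(j₁±m₁, j₂±m₂, J±M) = (1,1,1,3,1,3)
P² = 3/2
sum k=0..1:
  [0] +1/2 = 1/2
  [1] −1/6 = -1/6
S = 1/3
C² = P²·S² = 1/6 ; C = +0.408248

+√(1/6) = +0.408248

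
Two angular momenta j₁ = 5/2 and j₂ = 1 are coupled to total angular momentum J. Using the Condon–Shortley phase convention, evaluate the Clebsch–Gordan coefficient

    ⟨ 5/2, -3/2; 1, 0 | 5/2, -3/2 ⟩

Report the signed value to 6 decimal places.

−√(9/35) = -0.507093

triangle: 1!*4!*1!/7! = 24/5040
(j±m)!: 1!*4!*1!*1!*1!*4! = 576
prefactor² = (2J+1)*Δ*N² = 576/35
  k=0: +1/(0!*1!*4!*1!*0!*0!) = 1/24
  k=1: −1/(1!*0!*3!*0!*1!*1!) = -1/6
Σ = -1/8  ⇒  CG² = 576/35*(-1/8)² = 9/35
CG = −√(9/35) = -0.507093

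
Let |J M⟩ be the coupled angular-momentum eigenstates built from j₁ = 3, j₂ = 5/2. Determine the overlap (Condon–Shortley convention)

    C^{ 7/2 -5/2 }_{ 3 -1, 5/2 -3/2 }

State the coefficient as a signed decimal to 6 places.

−√(10/63) ≈ -0.398410

√[8·2!4!3!/10! · 2!4!1!4!1!6!] = √(18432/35)
  +(−1)^0/∏(0,2,4,1,0,2)! = 1/96  (running 1/96)
  +(−1)^1/∏(1,1,3,0,1,3)! = -1/36  (running -5/288)
⟨..|..⟩ = √(18432/35)·(-5/288) = -0.398410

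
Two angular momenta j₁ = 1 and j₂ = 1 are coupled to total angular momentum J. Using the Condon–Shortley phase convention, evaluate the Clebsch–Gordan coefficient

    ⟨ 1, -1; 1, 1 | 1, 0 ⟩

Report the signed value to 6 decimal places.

j₁+j₂−J=1  J+j₁−j₂=1  J−j₁+j₂=1  j₁+j₂+J+1=4
(j₁±m₁, j₂±m₂, J±M) = (0,2,2,0,1,1)
P² = 1/2
sum k=1..1:
  [1] −1/1 = -1
S = -1
C² = P²·S² = 1/2 ; C = -0.707107

-0.707107  (= −√(1/2))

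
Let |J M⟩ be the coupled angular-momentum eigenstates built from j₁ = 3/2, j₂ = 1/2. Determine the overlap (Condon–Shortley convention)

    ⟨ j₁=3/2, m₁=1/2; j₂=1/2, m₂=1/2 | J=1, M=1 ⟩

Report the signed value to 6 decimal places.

-0.500000

triangle: 1!×2!×0!/4! = 2/24
(j±m)!: 2!×1!×1!×0!×2!×0! = 4
prefactor² = (2J+1)×Δ×N² = 1
  k=1: −1/(1!×0!×0!×0!×2!×0!) = -1/2
Σ = -1/2  ⇒  CG² = 1×(-1/2)² = 1/4
CG = −√(1/4) = -0.500000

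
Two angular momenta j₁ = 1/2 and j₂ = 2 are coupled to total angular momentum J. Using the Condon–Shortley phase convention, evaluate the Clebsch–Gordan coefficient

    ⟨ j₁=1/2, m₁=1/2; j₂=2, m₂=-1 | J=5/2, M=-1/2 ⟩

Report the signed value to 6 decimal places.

√[6·0!1!4!/6! · 1!0!1!3!2!3!] = √(72/5)
  +(−1)^0/∏(0,0,0,1,1,3)! = 1/6  (running 1/6)
⟨..|..⟩ = √(72/5)·(1/6) = +0.632456

+0.632456  (= +√(2/5))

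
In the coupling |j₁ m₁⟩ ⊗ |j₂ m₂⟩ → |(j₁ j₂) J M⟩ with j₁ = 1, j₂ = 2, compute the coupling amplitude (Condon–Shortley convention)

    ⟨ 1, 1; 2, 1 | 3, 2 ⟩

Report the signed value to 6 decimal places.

+0.816497

√[7·0!2!4!/7! · 2!0!3!1!5!1!] = √(96)
  +(−1)^0/∏(0,0,0,3,2,1)! = 1/12  (running 1/12)
⟨..|..⟩ = √(96)·(1/12) = +0.816497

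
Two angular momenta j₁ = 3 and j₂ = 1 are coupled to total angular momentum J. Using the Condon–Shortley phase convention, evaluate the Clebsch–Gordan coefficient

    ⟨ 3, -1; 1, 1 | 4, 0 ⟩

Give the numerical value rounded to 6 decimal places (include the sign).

+√(3/14) = +0.462910

j₁+j₂−J=0  J+j₁−j₂=6  J−j₁+j₂=2  j₁+j₂+J+1=9
(j₁±m₁, j₂±m₂, J±M) = (2,4,2,0,4,4)
P² = 13824/7
sum k=0..0:
  [0] +1/96 = 1/96
S = 1/96
C² = P²·S² = 3/14 ; C = +0.462910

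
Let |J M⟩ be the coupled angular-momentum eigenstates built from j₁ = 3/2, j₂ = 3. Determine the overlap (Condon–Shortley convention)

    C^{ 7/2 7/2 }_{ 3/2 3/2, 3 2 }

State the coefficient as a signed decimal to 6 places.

+√(1/3) ≈ +0.577350

√[8·1!2!5!/9! · 3!0!5!1!7!0!] = √(19200)
  +(−1)^0/∏(0,1,0,5,2,0)! = 1/240  (running 1/240)
⟨..|..⟩ = √(19200)·(1/240) = +0.577350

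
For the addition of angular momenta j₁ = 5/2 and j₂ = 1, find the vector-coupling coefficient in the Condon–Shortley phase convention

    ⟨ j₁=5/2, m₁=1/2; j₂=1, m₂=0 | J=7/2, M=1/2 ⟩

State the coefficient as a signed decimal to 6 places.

j₁+j₂−J=0  J+j₁−j₂=5  J−j₁+j₂=2  j₁+j₂+J+1=8
(j₁±m₁, j₂±m₂, J±M) = (3,2,1,1,4,3)
P² = 576/7
sum k=0..0:
  [0] +1/12 = 1/12
S = 1/12
C² = P²·S² = 4/7 ; C = +0.755929

+0.755929  (= +√(4/7))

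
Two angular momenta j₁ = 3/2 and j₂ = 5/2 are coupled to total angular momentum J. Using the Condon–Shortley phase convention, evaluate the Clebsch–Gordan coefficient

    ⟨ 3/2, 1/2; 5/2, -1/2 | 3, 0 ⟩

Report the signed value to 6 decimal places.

triangle: 1!×2!×4!/8! = 48/40320
(j±m)!: 2!×1!×2!×3!×3!×3! = 864
prefactor² = (2J+1)×Δ×N² = 36/5
  k=0: +1/(0!×1!×1!×2!×1!×2!) = 1/4
  k=1: −1/(1!×0!×0!×1!×2!×3!) = -1/12
Σ = 1/6  ⇒  CG² = 36/5×1/6² = 1/5
CG = +√(1/5) = +0.447214

+0.447214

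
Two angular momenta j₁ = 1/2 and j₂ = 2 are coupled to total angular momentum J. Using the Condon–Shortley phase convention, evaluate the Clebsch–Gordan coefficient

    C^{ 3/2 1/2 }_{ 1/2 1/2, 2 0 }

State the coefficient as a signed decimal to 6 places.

+0.632456

j₁+j₂−J=1  J+j₁−j₂=0  J−j₁+j₂=3  j₁+j₂+J+1=5
(j₁±m₁, j₂±m₂, J±M) = (1,0,2,2,2,1)
P² = 8/5
sum k=0..0:
  [0] +1/2 = 1/2
S = 1/2
C² = P²·S² = 2/5 ; C = +0.632456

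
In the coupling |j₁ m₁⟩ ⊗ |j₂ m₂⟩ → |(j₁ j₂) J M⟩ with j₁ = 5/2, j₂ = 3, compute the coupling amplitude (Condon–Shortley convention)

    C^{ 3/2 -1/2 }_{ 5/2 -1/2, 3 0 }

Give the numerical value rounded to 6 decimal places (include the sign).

+√(4/35) ≈ +0.338062

triangle: 4!·1!·2!/8! = 48/40320
(j±m)!: 2!·3!·3!·3!·1!·2! = 864
prefactor² = (2J+1)·Δ·N² = 144/35
  k=2: +1/(2!·2!·1!·1!·0!·1!) = 1/4
  k=3: −1/(3!·1!·0!·0!·1!·2!) = -1/12
Σ = 1/6  ⇒  CG² = 144/35·1/6² = 4/35
CG = +√(4/35) = +0.338062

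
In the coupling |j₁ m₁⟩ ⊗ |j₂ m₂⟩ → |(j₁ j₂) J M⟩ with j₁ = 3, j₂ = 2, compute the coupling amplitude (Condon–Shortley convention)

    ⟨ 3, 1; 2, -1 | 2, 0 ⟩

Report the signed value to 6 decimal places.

−√(1/7) ≈ -0.377964

j₁+j₂−J=3  J+j₁−j₂=3  J−j₁+j₂=1  j₁+j₂+J+1=8
(j₁±m₁, j₂±m₂, J±M) = (4,2,1,3,2,2)
P² = 36/7
sum k=0..1:
  [0] +1/12 = 1/12
  [1] −1/4 = -1/4
S = -1/6
C² = P²·S² = 1/7 ; C = -0.377964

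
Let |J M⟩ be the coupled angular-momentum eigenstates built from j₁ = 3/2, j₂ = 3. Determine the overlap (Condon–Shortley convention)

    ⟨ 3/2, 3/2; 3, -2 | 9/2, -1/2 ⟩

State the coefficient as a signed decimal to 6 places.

+0.218218

√[10·0!3!6!/10! · 3!0!1!5!4!5!] = √(172800/7)
  +(−1)^0/∏(0,0,0,1,3,5)! = 1/720  (running 1/720)
⟨..|..⟩ = √(172800/7)·(1/720) = +0.218218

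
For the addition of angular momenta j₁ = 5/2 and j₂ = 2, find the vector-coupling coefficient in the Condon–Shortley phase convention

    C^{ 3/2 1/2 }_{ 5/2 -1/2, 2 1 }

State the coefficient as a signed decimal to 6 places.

+0.487950  (= +√(5/21))

√[4·3!2!1!/7! · 2!3!3!1!2!1!] = √(48/35)
  +(−1)^2/∏(2,1,1,1,1,0)! = 1/2  (running 1/2)
  +(−1)^3/∏(3,0,0,0,2,1)! = -1/12  (running 5/12)
⟨..|..⟩ = √(48/35)·(5/12) = +0.487950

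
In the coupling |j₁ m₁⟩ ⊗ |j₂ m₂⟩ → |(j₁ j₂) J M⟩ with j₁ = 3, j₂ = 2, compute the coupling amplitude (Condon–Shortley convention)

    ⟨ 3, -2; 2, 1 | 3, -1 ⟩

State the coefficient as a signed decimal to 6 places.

+√(1/4) = +0.500000

triangle: 2!×4!×2!/9! = 96/362880
(j±m)!: 1!×5!×3!×1!×2!×4! = 34560
prefactor² = (2J+1)×Δ×N² = 64
  k=1: −1/(1!×1!×4!×2!×0!×0!) = -1/48
  k=2: +1/(2!×0!×3!×1!×1!×1!) = 1/12
Σ = 1/16  ⇒  CG² = 64×1/16² = 1/4
CG = +√(1/4) = +0.500000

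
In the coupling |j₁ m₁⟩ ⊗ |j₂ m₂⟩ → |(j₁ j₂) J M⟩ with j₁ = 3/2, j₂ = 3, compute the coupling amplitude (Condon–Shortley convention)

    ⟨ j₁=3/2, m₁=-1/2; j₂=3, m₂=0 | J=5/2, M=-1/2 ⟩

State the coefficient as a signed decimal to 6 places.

-0.414039  (= −√(6/35))

j₁+j₂−J=2  J+j₁−j₂=1  J−j₁+j₂=4  j₁+j₂+J+1=8
(j₁±m₁, j₂±m₂, J±M) = (1,2,3,3,2,3)
P² = 216/35
sum k=1..2:
  [1] −1/4 = -1/4
  [2] +1/12 = 1/12
S = -1/6
C² = P²·S² = 6/35 ; C = -0.414039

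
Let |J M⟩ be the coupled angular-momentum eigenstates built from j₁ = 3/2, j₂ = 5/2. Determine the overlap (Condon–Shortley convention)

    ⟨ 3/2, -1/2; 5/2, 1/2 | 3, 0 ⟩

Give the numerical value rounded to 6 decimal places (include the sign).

triangle: 1!·2!·4!/8! = 48/40320
(j±m)!: 1!·2!·3!·2!·3!·3! = 864
prefactor² = (2J+1)·Δ·N² = 36/5
  k=0: +1/(0!·1!·2!·3!·0!·1!) = 1/12
  k=1: −1/(1!·0!·1!·2!·1!·2!) = -1/4
Σ = -1/6  ⇒  CG² = 36/5·(-1/6)² = 1/5
CG = −√(1/5) = -0.447214

-0.447214  (= −√(1/5))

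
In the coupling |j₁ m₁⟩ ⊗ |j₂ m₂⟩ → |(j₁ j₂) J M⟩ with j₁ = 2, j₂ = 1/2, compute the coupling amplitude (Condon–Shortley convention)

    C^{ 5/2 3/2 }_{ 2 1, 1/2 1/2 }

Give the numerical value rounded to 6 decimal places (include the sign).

+0.894427  (= +√(4/5))

√[6·0!4!1!/6! · 3!1!1!0!4!1!] = √(144/5)
  +(−1)^0/∏(0,0,1,1,3,0)! = 1/6  (running 1/6)
⟨..|..⟩ = √(144/5)·(1/6) = +0.894427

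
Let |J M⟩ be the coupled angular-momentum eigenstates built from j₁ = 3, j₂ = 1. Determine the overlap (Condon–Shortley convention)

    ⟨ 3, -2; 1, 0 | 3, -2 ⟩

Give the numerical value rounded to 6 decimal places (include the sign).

−√(1/3) ≈ -0.577350

√[7·1!5!1!/8! · 1!5!1!1!1!5!] = √(300)
  +(−1)^0/∏(0,1,5,1,0,0)! = 1/120  (running 1/120)
  +(−1)^1/∏(1,0,4,0,1,1)! = -1/24  (running -1/30)
⟨..|..⟩ = √(300)·(-1/30) = -0.577350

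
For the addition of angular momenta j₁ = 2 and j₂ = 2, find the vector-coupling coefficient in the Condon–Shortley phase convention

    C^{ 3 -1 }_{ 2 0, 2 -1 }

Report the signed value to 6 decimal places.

+√(1/5) ≈ +0.447214

triangle: 1!*3!*3!/8! = 36/40320
(j±m)!: 2!*2!*1!*3!*2!*4! = 1152
prefactor² = (2J+1)*Δ*N² = 36/5
  k=0: +1/(0!*1!*2!*1!*1!*2!) = 1/4
  k=1: −1/(1!*0!*1!*0!*2!*3!) = -1/12
Σ = 1/6  ⇒  CG² = 36/5*1/6² = 1/5
CG = +√(1/5) = +0.447214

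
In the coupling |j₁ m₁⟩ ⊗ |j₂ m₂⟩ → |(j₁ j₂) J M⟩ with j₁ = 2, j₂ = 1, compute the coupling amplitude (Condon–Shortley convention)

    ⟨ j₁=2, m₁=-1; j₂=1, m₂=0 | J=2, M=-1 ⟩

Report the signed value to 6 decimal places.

√[5·1!3!1!/6! · 1!3!1!1!1!3!] = √(3/2)
  +(−1)^0/∏(0,1,3,1,0,0)! = 1/6  (running 1/6)
  +(−1)^1/∏(1,0,2,0,1,1)! = -1/2  (running -1/3)
⟨..|..⟩ = √(3/2)·(-1/3) = -0.408248

−√(1/6) = -0.408248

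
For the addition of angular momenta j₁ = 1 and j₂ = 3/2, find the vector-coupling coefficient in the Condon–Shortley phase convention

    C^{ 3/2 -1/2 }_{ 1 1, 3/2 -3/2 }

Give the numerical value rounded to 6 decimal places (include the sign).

triangle: 1!×1!×2!/5! = 2/120
(j±m)!: 2!×0!×0!×3!×1!×2! = 24
prefactor² = (2J+1)×Δ×N² = 8/5
  k=0: +1/(0!×1!×0!×0!×1!×2!) = 1/2
Σ = 1/2  ⇒  CG² = 8/5×1/2² = 2/5
CG = +√(2/5) = +0.632456

+√(2/5) ≈ +0.632456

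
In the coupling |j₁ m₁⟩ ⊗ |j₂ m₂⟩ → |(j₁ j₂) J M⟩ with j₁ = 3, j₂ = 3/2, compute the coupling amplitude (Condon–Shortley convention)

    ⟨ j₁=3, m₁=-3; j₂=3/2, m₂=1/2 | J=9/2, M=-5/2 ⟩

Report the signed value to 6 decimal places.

triangle: 0!*6!*3!/10! = 4320/3628800
(j±m)!: 0!*6!*2!*1!*2!*7! = 14515200
prefactor² = (2J+1)*Δ*N² = 172800
  k=0: +1/(0!*0!*6!*2!*0!*1!) = 1/1440
Σ = 1/1440  ⇒  CG² = 172800*1/1440² = 1/12
CG = +√(1/12) = +0.288675

+0.288675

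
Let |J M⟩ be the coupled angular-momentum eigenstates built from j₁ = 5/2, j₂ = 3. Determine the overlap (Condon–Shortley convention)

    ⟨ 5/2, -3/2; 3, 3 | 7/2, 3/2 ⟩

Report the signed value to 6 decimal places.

+0.534522  (= +√(2/7))

j₁+j₂−J=2  J+j₁−j₂=3  J−j₁+j₂=4  j₁+j₂+J+1=10
(j₁±m₁, j₂±m₂, J±M) = (1,4,6,0,5,2)
P² = 18432/7
sum k=2..2:
  [2] +1/96 = 1/96
S = 1/96
C² = P²·S² = 2/7 ; C = +0.534522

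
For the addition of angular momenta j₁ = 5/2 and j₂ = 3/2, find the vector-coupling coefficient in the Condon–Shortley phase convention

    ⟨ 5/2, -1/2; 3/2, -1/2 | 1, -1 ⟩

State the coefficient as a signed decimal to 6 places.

j₁+j₂−J=3  J+j₁−j₂=2  J−j₁+j₂=0  j₁+j₂+J+1=6
(j₁±m₁, j₂±m₂, J±M) = (2,3,1,2,0,2)
P² = 12/5
sum k=1..1:
  [1] −1/4 = -1/4
S = -1/4
C² = P²·S² = 3/20 ; C = -0.387298

−√(3/20) ≈ -0.387298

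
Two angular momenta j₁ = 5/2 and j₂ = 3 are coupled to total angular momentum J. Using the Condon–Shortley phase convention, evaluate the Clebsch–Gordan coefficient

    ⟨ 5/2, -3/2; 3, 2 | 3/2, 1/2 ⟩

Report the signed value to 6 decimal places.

-0.218218  (= −√(1/21))

j₁+j₂−J=4  J+j₁−j₂=1  J−j₁+j₂=2  j₁+j₂+J+1=8
(j₁±m₁, j₂±m₂, J±M) = (1,4,5,1,2,1)
P² = 192/7
sum k=3..4:
  [3] −1/12 = -1/12
  [4] +1/24 = 1/24
S = -1/24
C² = P²·S² = 1/21 ; C = -0.218218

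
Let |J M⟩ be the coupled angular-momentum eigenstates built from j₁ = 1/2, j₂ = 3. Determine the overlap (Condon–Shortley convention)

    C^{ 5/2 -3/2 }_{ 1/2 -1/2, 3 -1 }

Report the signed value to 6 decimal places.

-0.534522  (= −√(2/7))

√[6·1!0!5!/7! · 0!1!2!4!1!4!] = √(1152/7)
  +(−1)^1/∏(1,0,0,1,0,4)! = -1/24  (running -1/24)
⟨..|..⟩ = √(1152/7)·(-1/24) = -0.534522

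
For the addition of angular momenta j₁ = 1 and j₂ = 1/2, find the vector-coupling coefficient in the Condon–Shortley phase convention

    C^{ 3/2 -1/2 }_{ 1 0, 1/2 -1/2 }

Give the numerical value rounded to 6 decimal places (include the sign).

triangle: 0!·2!·1!/4! = 2/24
(j±m)!: 1!·1!·0!·1!·1!·2! = 2
prefactor² = (2J+1)·Δ·N² = 2/3
  k=0: +1/(0!·0!·1!·0!·1!·1!) = 1
Σ = 1  ⇒  CG² = 2/3·1² = 2/3
CG = +√(2/3) = +0.816497

+0.816497  (= +√(2/3))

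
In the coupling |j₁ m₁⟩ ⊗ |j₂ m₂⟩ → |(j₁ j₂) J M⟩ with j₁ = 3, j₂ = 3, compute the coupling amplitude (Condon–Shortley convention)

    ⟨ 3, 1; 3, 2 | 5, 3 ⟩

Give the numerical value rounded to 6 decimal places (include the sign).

j₁+j₂−J=1  J+j₁−j₂=5  J−j₁+j₂=5  j₁+j₂+J+1=12
(j₁±m₁, j₂±m₂, J±M) = (4,2,5,1,8,2)
P² = 153600
sum k=0..1:
  [0] +1/1440 = 1/1440
  [1] −1/576 = -1/576
S = -1/960
C² = P²·S² = 1/6 ; C = -0.408248

-0.408248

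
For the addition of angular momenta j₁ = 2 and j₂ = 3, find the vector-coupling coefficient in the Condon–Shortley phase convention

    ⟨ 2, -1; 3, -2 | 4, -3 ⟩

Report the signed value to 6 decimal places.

√[9·1!3!5!/10! · 1!3!1!5!1!7!] = √(6480)
  +(−1)^0/∏(0,1,3,1,0,4)! = 1/144  (running 1/144)
  +(−1)^1/∏(1,0,2,0,1,5)! = -1/240  (running 1/360)
⟨..|..⟩ = √(6480)·(1/360) = +0.223607

+√(1/20) ≈ +0.223607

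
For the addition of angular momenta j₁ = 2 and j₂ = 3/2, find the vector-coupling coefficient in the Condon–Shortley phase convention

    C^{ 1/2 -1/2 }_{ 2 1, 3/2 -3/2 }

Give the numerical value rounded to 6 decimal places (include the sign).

√[2·3!1!0!/5! · 3!1!0!3!0!1!] = √(18/5)
  +(−1)^0/∏(0,3,1,0,0,0)! = 1/6  (running 1/6)
⟨..|..⟩ = √(18/5)·(1/6) = +0.316228

+√(1/10) ≈ +0.316228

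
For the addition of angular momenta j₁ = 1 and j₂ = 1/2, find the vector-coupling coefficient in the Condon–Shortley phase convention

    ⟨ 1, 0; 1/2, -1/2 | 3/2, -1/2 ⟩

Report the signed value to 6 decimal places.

triangle: 0!·2!·1!/4! = 2/24
(j±m)!: 1!·1!·0!·1!·1!·2! = 2
prefactor² = (2J+1)·Δ·N² = 2/3
  k=0: +1/(0!·0!·1!·0!·1!·1!) = 1
Σ = 1  ⇒  CG² = 2/3·1² = 2/3
CG = +√(2/3) = +0.816497

+√(2/3) ≈ +0.816497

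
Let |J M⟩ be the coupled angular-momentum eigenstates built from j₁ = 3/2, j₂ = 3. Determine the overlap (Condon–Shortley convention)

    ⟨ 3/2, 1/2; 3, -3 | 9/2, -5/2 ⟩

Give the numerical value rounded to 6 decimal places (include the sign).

√[10·0!3!6!/10! · 2!1!0!6!2!7!] = √(172800)
  +(−1)^0/∏(0,0,1,0,2,6)! = 1/1440  (running 1/1440)
⟨..|..⟩ = √(172800)·(1/1440) = +0.288675

+0.288675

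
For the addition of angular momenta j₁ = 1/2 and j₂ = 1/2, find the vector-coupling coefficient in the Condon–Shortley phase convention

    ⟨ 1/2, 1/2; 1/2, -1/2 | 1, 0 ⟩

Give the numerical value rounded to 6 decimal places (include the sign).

j₁+j₂−J=0  J+j₁−j₂=1  J−j₁+j₂=1  j₁+j₂+J+1=3
(j₁±m₁, j₂±m₂, J±M) = (1,0,0,1,1,1)
P² = 1/2
sum k=0..0:
  [0] +1/1 = 1
S = 1
C² = P²·S² = 1/2 ; C = +0.707107

+0.707107  (= +√(1/2))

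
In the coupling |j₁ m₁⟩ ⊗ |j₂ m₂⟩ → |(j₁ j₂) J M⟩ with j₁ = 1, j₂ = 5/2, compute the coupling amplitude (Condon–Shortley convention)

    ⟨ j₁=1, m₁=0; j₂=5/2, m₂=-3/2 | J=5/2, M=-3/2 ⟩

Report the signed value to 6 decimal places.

√[6·1!1!4!/7! · 1!1!1!4!1!4!] = √(576/35)
  +(−1)^0/∏(0,1,1,1,0,3)! = 1/6  (running 1/6)
  +(−1)^1/∏(1,0,0,0,1,4)! = -1/24  (running 1/8)
⟨..|..⟩ = √(576/35)·(1/8) = +0.507093

+0.507093  (= +√(9/35))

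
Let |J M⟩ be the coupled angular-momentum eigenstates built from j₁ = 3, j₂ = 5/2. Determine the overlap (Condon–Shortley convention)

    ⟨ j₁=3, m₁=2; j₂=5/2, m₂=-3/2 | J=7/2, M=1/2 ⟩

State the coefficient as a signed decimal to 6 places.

√[8·2!4!3!/10! · 5!1!1!4!4!3!] = √(9216/35)
  +(−1)^0/∏(0,2,1,1,3,2)! = 1/24  (running 1/24)
  +(−1)^1/∏(1,1,0,0,4,3)! = -1/144  (running 5/144)
⟨..|..⟩ = √(9216/35)·(5/144) = +0.563436

+0.563436  (= +√(20/63))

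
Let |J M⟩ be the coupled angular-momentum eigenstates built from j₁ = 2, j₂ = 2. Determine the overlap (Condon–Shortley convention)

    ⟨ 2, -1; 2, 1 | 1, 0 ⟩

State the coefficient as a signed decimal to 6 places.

√[3·3!1!1!/6! · 1!3!3!1!1!1!] = √(9/10)
  +(−1)^2/∏(2,1,1,1,0,0)! = 1/2  (running 1/2)
  +(−1)^3/∏(3,0,0,0,1,1)! = -1/6  (running 1/3)
⟨..|..⟩ = √(9/10)·(1/3) = +0.316228

+0.316228  (= +√(1/10))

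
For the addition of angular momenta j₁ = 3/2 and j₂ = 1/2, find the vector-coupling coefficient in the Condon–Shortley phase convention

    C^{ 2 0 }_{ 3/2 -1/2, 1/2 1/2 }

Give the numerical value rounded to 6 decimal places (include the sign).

triangle: 0!×3!×1!/5! = 6/120
(j±m)!: 1!×2!×1!×0!×2!×2! = 8
prefactor² = (2J+1)×Δ×N² = 2
  k=0: +1/(0!×0!×2!×1!×1!×0!) = 1/2
Σ = 1/2  ⇒  CG² = 2×1/2² = 1/2
CG = +√(1/2) = +0.707107

+√(1/2) = +0.707107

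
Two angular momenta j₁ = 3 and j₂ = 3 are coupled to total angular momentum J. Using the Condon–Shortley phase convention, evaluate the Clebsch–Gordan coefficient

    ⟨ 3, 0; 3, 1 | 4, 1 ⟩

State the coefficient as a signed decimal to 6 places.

-0.312094  (= −√(15/154))

√[9·2!4!4!/11! · 3!3!4!2!5!3!] = √(124416/385)
  +(−1)^0/∏(0,2,3,4,1,0)! = 1/288  (running 1/288)
  +(−1)^1/∏(1,1,2,3,2,1)! = -1/24  (running -11/288)
  +(−1)^2/∏(2,0,1,2,3,2)! = 1/48  (running -5/288)
⟨..|..⟩ = √(124416/385)·(-5/288) = -0.312094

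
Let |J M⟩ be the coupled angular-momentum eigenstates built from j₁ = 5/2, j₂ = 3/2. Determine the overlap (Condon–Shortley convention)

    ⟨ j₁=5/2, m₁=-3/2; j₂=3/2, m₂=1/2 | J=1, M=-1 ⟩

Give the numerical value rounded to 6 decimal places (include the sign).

+0.547723  (= +√(3/10))

√[3·3!2!0!/6! · 1!4!2!1!0!2!] = √(24/5)
  +(−1)^2/∏(2,1,2,0,0,0)! = 1/4  (running 1/4)
⟨..|..⟩ = √(24/5)·(1/4) = +0.547723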